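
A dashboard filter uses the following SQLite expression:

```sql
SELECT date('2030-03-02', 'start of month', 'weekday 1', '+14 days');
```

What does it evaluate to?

`start of month` rewinds 2030-03-02 to 2030-03-01.
`weekday 1` advances to the next Monday; 2030-03-01 is a Friday, so it moves forward to 2030-03-04.
Advancing 14 more days within March lands on 2030-03-18.

2030-03-18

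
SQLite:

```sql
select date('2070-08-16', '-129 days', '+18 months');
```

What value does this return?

2071-10-09

Applying '-129 days' to 2070-08-16: counting 129 days back gives 2070-04-09.
Adding +18 months to 2070-04-09 gives 2071-10-09.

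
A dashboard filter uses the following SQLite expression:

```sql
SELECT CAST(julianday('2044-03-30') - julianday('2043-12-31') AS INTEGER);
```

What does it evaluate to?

90

0 days remain in December 2043 after the 31st (31 − 31).
January 2044: 31 days.
February 2044: 29 days (leap year).
Then 30 days into March 2044.
Total: 0 + 31 + 29 + 30 = 90.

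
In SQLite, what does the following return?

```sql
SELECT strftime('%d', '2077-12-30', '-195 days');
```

18

First apply '-195 days': 2077-12-30 → 2077-06-18.
`%d` extracts the 2-digit day of month: 18.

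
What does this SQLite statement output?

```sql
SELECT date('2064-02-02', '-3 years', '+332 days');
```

Adding -3 years to 2064-02-02 gives 2061-02-02.
Applying '+332 days' to 2061-02-02: counting 332 days forward gives 2061-12-31.

2061-12-31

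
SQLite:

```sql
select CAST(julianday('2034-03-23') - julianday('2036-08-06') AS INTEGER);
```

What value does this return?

8 days remain in March 2034 after the 23rd (31 − 23).
Full months from April 2034 through July 2036 contribute their day counts.
Then 6 days into August 2036.
Total: 8 + 30 + 31 + 30 + 31 + 31 + 30 + 31 + 30 + 31 + 31 + 28 + 31 + 30 + 31 + 30 + 31 + 31 + 30 + 31 + 30 + 31 + 31 + 29 + 31 + 30 + 31 + 30 + 31 + 6 = 867.
The subtraction is earlier − later, so the result is −867 → -867.

-867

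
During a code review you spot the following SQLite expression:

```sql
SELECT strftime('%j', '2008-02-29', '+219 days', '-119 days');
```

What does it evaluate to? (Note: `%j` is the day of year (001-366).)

160

First apply '+219 days', '-119 days': 2008-02-29 → 2008-06-08.
Day-of-year for 2008-06-08: days since 2008-01-01 inclusive = 160, zero-padded to 160.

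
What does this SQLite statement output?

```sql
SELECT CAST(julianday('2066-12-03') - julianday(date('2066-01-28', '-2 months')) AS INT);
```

Adding -2 months to 2066-01-28 gives 2065-11-28.
2 days remain in November 2065 after the 28th (30 − 28).
Full months from December 2065 through November 2066 contribute their day counts.
Then 3 days into December 2066.
Total: 2 + 31 + 31 + 28 + 31 + 30 + 31 + 30 + 31 + 31 + 30 + 31 + 30 + 3 = 370.

370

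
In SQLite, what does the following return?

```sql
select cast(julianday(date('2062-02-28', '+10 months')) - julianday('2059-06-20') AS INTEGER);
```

Adding +10 months to 2062-02-28 gives 2062-12-28.
10 days remain in June 2059 after the 20th (30 − 20).
Full months from July 2059 through November 2062 contribute their day counts.
Then 28 days into December 2062.
Total: 10 + 31 + 31 + 30 + 31 + 30 + 31 + 31 + 29 + 31 + 30 + 31 + 30 + 31 + 31 + 30 + 31 + 30 + 31 + 31 + 28 + 31 + 30 + 31 + 30 + 31 + 31 + 30 + 31 + 30 + 31 + 31 + 28 + 31 + 30 + 31 + 30 + 31 + 31 + 30 + 31 + 30 + 28 = 1287.

1287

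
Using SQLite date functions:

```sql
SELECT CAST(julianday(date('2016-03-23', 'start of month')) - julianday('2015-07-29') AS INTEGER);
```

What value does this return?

`start of month` rewinds 2016-03-23 to 2016-03-01.
2 days remain in July 2015 after the 29th (31 − 29).
Full months from August 2015 through February 2016 contribute their day counts.
Then 1 day into March 2016.
Total: 2 + 31 + 30 + 31 + 30 + 31 + 31 + 29 + 1 = 216.

216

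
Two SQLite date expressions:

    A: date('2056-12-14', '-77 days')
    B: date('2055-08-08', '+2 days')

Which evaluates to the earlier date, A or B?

B

A = 2056-09-28.
B = 2055-08-10.
B is earlier.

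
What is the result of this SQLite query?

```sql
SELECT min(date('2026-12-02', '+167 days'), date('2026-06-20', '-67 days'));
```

date('2026-12-02', '+167 days') → 2027-05-18.
date('2026-06-20', '-67 days') → 2026-04-14.
Earlier of the two is 2026-04-14.

2026-04-14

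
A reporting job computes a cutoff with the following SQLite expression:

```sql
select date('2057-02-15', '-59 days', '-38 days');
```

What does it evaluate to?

2056-11-10

Applying '-59 days' to 2057-02-15: counting 59 days back gives 2056-12-18.
Going back 18 days from 2056-12-18 reaches 2056-11-30 (last day of November, 30 days).
Going back 20 days within November lands on 2056-11-10.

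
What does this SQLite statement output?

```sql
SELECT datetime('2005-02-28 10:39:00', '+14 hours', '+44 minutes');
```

+14 hours from 2005-02-28 10:39:00 is 2005-03-01 00:39:00 (crosses midnight).
+44 minutes from 2005-03-01 00:39:00 is 2005-03-01 01:23:00.

2005-03-01 01:23:00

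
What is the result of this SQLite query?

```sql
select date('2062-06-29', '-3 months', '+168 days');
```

Adding -3 months to 2062-06-29 gives 2062-03-29.
Applying '+168 days' to 2062-03-29: counting 168 days forward gives 2062-09-13.

2062-09-13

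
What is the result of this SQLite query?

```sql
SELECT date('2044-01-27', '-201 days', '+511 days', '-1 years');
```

2043-12-02

Applying '-201 days' to 2044-01-27: counting 201 days back gives 2043-07-10.
Applying '+511 days' to 2043-07-10: counting 511 days forward gives 2044-12-02.
Adding -1 year to 2044-12-02 gives 2043-12-02.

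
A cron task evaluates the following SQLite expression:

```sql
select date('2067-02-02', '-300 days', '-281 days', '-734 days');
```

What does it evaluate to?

2063-06-28

Applying '-300 days' to 2067-02-02: counting 300 days back gives 2066-04-08.
Applying '-281 days' to 2066-04-08: counting 281 days back gives 2065-07-01.
Applying '-734 days' to 2065-07-01: counting 734 days back gives 2063-06-28.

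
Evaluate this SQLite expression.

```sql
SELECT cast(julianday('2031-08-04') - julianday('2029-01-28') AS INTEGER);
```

3 days remain in January 2029 after the 28th (31 − 28).
Full months from February 2029 through July 2031 contribute their day counts.
Then 4 days into August 2031.
Total: 3 + 28 + 31 + 30 + 31 + 30 + 31 + 31 + 30 + 31 + 30 + 31 + 31 + 28 + 31 + 30 + 31 + 30 + 31 + 31 + 30 + 31 + 30 + 31 + 31 + 28 + 31 + 30 + 31 + 30 + 31 + 4 = 918.

918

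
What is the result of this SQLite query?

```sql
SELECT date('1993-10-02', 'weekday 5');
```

1993-10-08

`weekday 5` advances to the next Friday; 1993-10-02 is a Saturday, so it moves forward to 1993-10-08.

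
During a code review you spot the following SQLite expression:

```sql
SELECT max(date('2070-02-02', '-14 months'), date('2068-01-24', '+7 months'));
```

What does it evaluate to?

date('2070-02-02', '-14 months') → 2068-12-02.
date('2068-01-24', '+7 months') → 2068-08-24.
Later of the two is 2068-12-02.

2068-12-02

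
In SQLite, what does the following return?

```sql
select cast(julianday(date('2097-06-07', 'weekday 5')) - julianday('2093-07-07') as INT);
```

`weekday 5` advances to the next Friday; 2097-06-07 is already a Friday, so it stays at 2097-06-07.
24 days remain in July 2093 after the 7th (31 − 7).
Full months from August 2093 through May 2097 contribute their day counts.
Then 7 days into June 2097.
Total: 24 + 31 + 30 + 31 + 30 + 31 + 31 + 28 + 31 + 30 + 31 + 30 + 31 + 31 + 30 + 31 + 30 + 31 + 31 + 28 + 31 + 30 + 31 + 30 + 31 + 31 + 30 + 31 + 30 + 31 + 31 + 29 + 31 + 30 + 31 + 30 + 31 + 31 + 30 + 31 + 30 + 31 + 31 + 28 + 31 + 30 + 31 + 7 = 1431.

1431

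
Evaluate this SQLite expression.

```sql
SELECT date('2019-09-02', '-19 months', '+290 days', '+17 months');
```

2020-04-19

Adding -19 months to 2019-09-02 gives 2018-02-02.
Applying '+290 days' to 2018-02-02: counting 290 days forward gives 2018-11-19.
Adding +17 months to 2018-11-19 gives 2020-04-19.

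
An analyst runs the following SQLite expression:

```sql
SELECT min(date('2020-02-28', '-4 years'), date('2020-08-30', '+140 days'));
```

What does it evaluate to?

2016-02-28

date('2020-02-28', '-4 years') → 2016-02-28.
date('2020-08-30', '+140 days') → 2021-01-17.
Earlier of the two is 2016-02-28.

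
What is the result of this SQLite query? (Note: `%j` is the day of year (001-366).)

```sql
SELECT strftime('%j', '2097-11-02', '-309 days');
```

First apply '-309 days': 2097-11-02 → 2096-12-28.
Day-of-year for 2096-12-28: days since 2096-01-01 inclusive = 363, zero-padded to 363.

363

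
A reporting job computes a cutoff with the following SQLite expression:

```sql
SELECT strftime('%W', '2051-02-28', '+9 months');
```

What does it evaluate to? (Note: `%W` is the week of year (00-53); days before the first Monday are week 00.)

48

First apply '+9 months': 2051-02-28 → 2051-11-28.
2051-11-28 is a Tuesday. SQLite's %W counts Mondays since the year started; the result is 48.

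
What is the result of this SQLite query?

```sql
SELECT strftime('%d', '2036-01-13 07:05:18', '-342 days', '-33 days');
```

03

First apply '-342 days', '-33 days': 2036-01-13 07:05:18 → 2035-01-03 07:05:18.
`%d` extracts the 2-digit day of month: 03.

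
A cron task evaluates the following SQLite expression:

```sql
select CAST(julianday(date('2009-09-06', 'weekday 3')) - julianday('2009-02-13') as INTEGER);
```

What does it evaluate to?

208

`weekday 3` advances to the next Wednesday; 2009-09-06 is a Sunday, so it moves forward to 2009-09-09.
15 days remain in February 2009 after the 13th (28 − 13).
Full months from March 2009 through August 2009 contribute their day counts.
Then 9 days into September 2009.
Total: 15 + 31 + 30 + 31 + 30 + 31 + 31 + 9 = 208.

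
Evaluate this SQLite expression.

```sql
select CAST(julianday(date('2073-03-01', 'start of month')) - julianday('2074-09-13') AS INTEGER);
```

`start of month` rewinds 2073-03-01 to 2073-03-01.
30 days remain in March 2073 after the 1st (31 − 1).
Full months from April 2073 through August 2074 contribute their day counts.
Then 13 days into September 2074.
Total: 30 + 30 + 31 + 30 + 31 + 31 + 30 + 31 + 30 + 31 + 31 + 28 + 31 + 30 + 31 + 30 + 31 + 31 + 13 = 561.
The subtraction is earlier − later, so the result is −561 → -561.

-561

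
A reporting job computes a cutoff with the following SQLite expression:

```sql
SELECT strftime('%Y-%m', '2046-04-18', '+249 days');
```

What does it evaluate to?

First apply '+249 days': 2046-04-18 → 2046-12-23.
`%Y-%m` extracts the year-month: 2046-12.

2046-12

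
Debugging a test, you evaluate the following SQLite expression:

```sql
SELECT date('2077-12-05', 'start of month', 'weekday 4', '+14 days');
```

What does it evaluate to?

2077-12-16

`start of month` rewinds 2077-12-05 to 2077-12-01.
`weekday 4` advances to the next Thursday; 2077-12-01 is a Wednesday, so it moves forward to 2077-12-02.
Advancing 14 more days within December lands on 2077-12-16.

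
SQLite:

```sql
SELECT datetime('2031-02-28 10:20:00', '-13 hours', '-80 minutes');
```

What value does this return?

-13 hours from 2031-02-28 10:20:00 is 2031-02-27 21:20:00 (crosses midnight).
80 minutes = 1h 20m; -80 minutes from 2031-02-27 21:20:00 is 2031-02-27 20:00:00.

2031-02-27 20:00:00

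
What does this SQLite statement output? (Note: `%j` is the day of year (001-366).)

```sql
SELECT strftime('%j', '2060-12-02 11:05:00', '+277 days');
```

First apply '+277 days': 2060-12-02 11:05:00 → 2061-09-05 11:05:00.
Day-of-year for 2061-09-05: days since 2061-01-01 inclusive = 248, zero-padded to 248.

248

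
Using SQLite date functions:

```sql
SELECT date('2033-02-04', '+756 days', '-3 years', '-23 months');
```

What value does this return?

Applying '+756 days' to 2033-02-04: counting 756 days forward gives 2035-03-02.
Adding -3 years to 2035-03-02 gives 2032-03-02.
Adding -23 months to 2032-03-02 gives 2030-04-02.

2030-04-02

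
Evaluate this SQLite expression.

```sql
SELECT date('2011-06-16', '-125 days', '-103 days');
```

Applying '-125 days' to 2011-06-16: counting 125 days back gives 2011-02-11.
Applying '-103 days' to 2011-02-11: counting 103 days back gives 2010-10-31.

2010-10-31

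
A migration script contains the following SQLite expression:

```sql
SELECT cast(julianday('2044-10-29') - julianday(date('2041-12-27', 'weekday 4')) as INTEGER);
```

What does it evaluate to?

`weekday 4` advances to the next Thursday; 2041-12-27 is a Friday, so it moves forward to 2042-01-02.
29 days remain in January 2042 after the 2nd (31 − 2).
Full months from February 2042 through September 2044 contribute their day counts.
Then 29 days into October 2044.
Total: 29 + 28 + 31 + 30 + 31 + 30 + 31 + 31 + 30 + 31 + 30 + 31 + 31 + 28 + 31 + 30 + 31 + 30 + 31 + 31 + 30 + 31 + 30 + 31 + 31 + 29 + 31 + 30 + 31 + 30 + 31 + 31 + 30 + 29 = 1031.

1031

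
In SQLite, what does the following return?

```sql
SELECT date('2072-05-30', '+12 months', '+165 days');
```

2073-11-11

Adding +12 months to 2072-05-30 gives 2073-05-30.
Applying '+165 days' to 2073-05-30: counting 165 days forward gives 2073-11-11.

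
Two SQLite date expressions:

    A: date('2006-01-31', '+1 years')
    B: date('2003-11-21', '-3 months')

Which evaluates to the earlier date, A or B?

B

A = 2007-01-31.
B = 2003-08-21.
B is earlier.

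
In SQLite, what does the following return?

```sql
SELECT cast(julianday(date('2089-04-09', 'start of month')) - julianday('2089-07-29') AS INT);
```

-119

`start of month` rewinds 2089-04-09 to 2089-04-01.
29 days remain in April 2089 after the 1st (30 − 1).
May 2089: 31 days.
June 2089: 30 days.
Then 29 days into July 2089.
Total: 29 + 31 + 30 + 29 = 119.
The subtraction is earlier − later, so the result is −119 → -119.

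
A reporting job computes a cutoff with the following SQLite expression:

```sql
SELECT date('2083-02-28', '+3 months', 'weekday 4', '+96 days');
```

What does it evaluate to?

Adding +3 months to 2083-02-28 gives 2083-05-28.
`weekday 4` advances to the next Thursday; 2083-05-28 is a Friday, so it moves forward to 2083-06-03.
Applying '+96 days' to 2083-06-03: counting 96 days forward gives 2083-09-07.

2083-09-07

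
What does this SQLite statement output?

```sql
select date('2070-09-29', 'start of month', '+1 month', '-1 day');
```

`start of month` rewinds 2070-09-29 to 2070-09-01.
Adding +1 month to 2070-09-01 gives 2070-10-01.
Going back 1 day from 2070-10-01 reaches 2070-09-30 (last day of September, 30 days).

2070-09-30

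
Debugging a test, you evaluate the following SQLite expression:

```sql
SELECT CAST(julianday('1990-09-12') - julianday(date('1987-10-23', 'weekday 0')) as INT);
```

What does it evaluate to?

`weekday 0` advances to the next Sunday; 1987-10-23 is a Friday, so it moves forward to 1987-10-25.
6 days remain in October 1987 after the 25th (31 − 25).
Full months from November 1987 through August 1990 contribute their day counts.
Then 12 days into September 1990.
Total: 6 + 30 + 31 + 31 + 29 + 31 + 30 + 31 + 30 + 31 + 31 + 30 + 31 + 30 + 31 + 31 + 28 + 31 + 30 + 31 + 30 + 31 + 31 + 30 + 31 + 30 + 31 + 31 + 28 + 31 + 30 + 31 + 30 + 31 + 31 + 12 = 1053.

1053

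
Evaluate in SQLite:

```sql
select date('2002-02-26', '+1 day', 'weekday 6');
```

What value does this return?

2002-03-02

Advancing 1 more day within February lands on 2002-02-27.
`weekday 6` advances to the next Saturday; 2002-02-27 is a Wednesday, so it moves forward to 2002-03-02.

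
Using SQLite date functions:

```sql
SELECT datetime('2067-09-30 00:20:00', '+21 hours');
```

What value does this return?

2067-09-30 21:20:00

+21 hours from 2067-09-30 00:20:00 is 2067-09-30 21:20:00.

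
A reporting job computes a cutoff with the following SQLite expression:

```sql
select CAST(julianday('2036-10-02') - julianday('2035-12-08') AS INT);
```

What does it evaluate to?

299

23 days remain in December 2035 after the 8th (31 − 8).
Full months from January 2036 through September 2036 contribute their day counts.
Then 2 days into October 2036.
Total: 23 + 31 + 29 + 31 + 30 + 31 + 30 + 31 + 31 + 30 + 2 = 299.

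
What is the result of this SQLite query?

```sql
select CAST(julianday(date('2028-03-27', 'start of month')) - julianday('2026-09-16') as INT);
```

532

`start of month` rewinds 2028-03-27 to 2028-03-01.
14 days remain in September 2026 after the 16th (30 − 16).
Full months from October 2026 through February 2028 contribute their day counts.
Then 1 day into March 2028.
Total: 14 + 31 + 30 + 31 + 31 + 28 + 31 + 30 + 31 + 30 + 31 + 31 + 30 + 31 + 30 + 31 + 31 + 29 + 1 = 532.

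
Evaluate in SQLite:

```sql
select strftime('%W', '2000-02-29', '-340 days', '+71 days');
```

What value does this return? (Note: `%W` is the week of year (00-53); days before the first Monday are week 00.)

First apply '-340 days', '+71 days': 2000-02-29 → 1999-06-05.
1999-06-05 is a Saturday. SQLite's %W counts Mondays since the year started; the result is 22.

22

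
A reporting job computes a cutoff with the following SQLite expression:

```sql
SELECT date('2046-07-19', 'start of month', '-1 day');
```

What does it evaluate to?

2046-06-30

`start of month` rewinds 2046-07-19 to 2046-07-01.
Going back 1 day from 2046-07-01 reaches 2046-06-30 (last day of June, 30 days).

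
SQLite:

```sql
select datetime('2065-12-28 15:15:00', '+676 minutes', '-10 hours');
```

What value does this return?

676 minutes = 11h 16m; +676 minutes from 2065-12-28 15:15:00 is 2065-12-29 02:31:00 (crosses midnight).
-10 hours from 2065-12-29 02:31:00 is 2065-12-28 16:31:00 (crosses midnight).

2065-12-28 16:31:00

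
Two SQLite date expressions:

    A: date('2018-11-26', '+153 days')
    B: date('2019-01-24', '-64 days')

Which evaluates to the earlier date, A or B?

B

A = 2019-04-28.
B = 2018-11-21.
B is earlier.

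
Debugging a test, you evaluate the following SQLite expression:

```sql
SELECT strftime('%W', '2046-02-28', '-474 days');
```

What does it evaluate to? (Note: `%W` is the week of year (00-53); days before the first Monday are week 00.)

45

First apply '-474 days': 2046-02-28 → 2044-11-11.
2044-11-11 is a Friday. SQLite's %W counts Mondays since the year started; the result is 45.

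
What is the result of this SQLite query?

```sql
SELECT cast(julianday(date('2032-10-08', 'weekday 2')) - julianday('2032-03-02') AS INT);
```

`weekday 2` advances to the next Tuesday; 2032-10-08 is a Friday, so it moves forward to 2032-10-12.
29 days remain in March 2032 after the 2nd (31 − 2).
Full months from April 2032 through September 2032 contribute their day counts.
Then 12 days into October 2032.
Total: 29 + 30 + 31 + 30 + 31 + 31 + 30 + 12 = 224.

224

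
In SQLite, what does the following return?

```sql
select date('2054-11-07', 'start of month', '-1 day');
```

`start of month` rewinds 2054-11-07 to 2054-11-01.
Going back 1 day from 2054-11-01 reaches 2054-10-31 (last day of October, 31 days).

2054-10-31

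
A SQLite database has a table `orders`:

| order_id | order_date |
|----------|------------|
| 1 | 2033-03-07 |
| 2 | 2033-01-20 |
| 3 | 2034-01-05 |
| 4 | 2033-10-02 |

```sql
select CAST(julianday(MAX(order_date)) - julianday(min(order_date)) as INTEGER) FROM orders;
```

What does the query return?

350

MIN = 2033-01-20, MAX = 2034-01-05.
11 days remain in January 2033 after the 20th (31 − 20).
Full months from February 2033 through December 2033 contribute their day counts.
Then 5 days into January 2034.
Total: 11 + 28 + 31 + 30 + 31 + 30 + 31 + 31 + 30 + 31 + 30 + 31 + 5 = 350.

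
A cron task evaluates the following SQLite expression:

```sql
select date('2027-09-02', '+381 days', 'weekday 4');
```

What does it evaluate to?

2028-09-21

Applying '+381 days' to 2027-09-02: counting 381 days forward gives 2028-09-17.
`weekday 4` advances to the next Thursday; 2028-09-17 is a Sunday, so it moves forward to 2028-09-21.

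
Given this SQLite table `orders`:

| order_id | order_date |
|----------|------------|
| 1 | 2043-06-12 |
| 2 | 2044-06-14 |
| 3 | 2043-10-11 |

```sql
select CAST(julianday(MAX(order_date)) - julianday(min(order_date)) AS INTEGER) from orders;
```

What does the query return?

368

MIN = 2043-06-12, MAX = 2044-06-14.
18 days remain in June 2043 after the 12th (30 − 12).
Full months from July 2043 through May 2044 contribute their day counts.
Then 14 days into June 2044.
Total: 18 + 31 + 31 + 30 + 31 + 30 + 31 + 31 + 29 + 31 + 30 + 31 + 14 = 368.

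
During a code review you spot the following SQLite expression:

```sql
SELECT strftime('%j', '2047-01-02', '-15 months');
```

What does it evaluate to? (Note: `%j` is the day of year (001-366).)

First apply '-15 months': 2047-01-02 → 2045-10-02.
Day-of-year for 2045-10-02: days since 2045-01-01 inclusive = 275, zero-padded to 275.

275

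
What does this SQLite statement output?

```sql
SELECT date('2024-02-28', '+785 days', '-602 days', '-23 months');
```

Applying '+785 days' to 2024-02-28: counting 785 days forward gives 2026-04-23.
Applying '-602 days' to 2026-04-23: counting 602 days back gives 2024-08-29.
Adding -23 months to 2024-08-29 gives 2022-09-29.

2022-09-29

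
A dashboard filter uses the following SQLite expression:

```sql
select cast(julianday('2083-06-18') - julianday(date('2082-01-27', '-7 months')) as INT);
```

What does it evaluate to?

721

Adding -7 months to 2082-01-27 gives 2081-06-27.
3 days remain in June 2081 after the 27th (30 − 27).
Full months from July 2081 through May 2083 contribute their day counts.
Then 18 days into June 2083.
Total: 3 + 31 + 31 + 30 + 31 + 30 + 31 + 31 + 28 + 31 + 30 + 31 + 30 + 31 + 31 + 30 + 31 + 30 + 31 + 31 + 28 + 31 + 30 + 31 + 18 = 721.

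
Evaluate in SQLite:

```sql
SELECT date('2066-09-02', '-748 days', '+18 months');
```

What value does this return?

Applying '-748 days' to 2066-09-02: counting 748 days back gives 2064-08-15.
Adding +18 months to 2064-08-15 gives 2066-02-15.

2066-02-15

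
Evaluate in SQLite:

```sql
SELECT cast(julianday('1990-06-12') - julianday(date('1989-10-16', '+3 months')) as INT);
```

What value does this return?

Adding +3 months to 1989-10-16 gives 1990-01-16.
15 days remain in January 1990 after the 16th (31 − 16).
February 1990: 28 days.
March 1990: 31 days.
April 1990: 30 days.
May 1990: 31 days.
Then 12 days into June 1990.
Total: 15 + 28 + 31 + 30 + 31 + 12 = 147.

147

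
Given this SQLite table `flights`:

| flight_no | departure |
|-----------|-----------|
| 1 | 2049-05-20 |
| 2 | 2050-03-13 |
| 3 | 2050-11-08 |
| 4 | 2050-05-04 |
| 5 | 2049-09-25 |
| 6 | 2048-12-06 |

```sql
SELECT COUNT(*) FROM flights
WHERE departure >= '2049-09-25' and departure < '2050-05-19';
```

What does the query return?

3

Rows in [2049-09-25, 2050-05-19): 2050-03-13, 2050-05-04, 2049-09-25 → 3 rows.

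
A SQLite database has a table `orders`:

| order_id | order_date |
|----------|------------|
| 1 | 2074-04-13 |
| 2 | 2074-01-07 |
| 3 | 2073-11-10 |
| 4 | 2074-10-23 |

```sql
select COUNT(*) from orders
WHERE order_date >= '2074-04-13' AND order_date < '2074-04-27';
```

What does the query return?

1

Rows in [2074-04-13, 2074-04-27): 2074-04-13 → 1 row.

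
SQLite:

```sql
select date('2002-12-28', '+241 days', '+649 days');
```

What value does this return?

Applying '+241 days' to 2002-12-28: counting 241 days forward gives 2003-08-26.
Applying '+649 days' to 2003-08-26: counting 649 days forward gives 2005-06-05.

2005-06-05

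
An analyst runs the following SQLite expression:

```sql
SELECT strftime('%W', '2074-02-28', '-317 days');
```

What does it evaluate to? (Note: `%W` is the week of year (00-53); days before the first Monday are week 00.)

First apply '-317 days': 2074-02-28 → 2073-04-17.
2073-04-17 is a Monday. SQLite's %W counts Mondays since the year started; the result is 16.

16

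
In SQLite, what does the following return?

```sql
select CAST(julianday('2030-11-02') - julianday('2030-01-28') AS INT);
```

3 days remain in January 2030 after the 28th (31 − 28).
Full months from February 2030 through October 2030 contribute their day counts.
Then 2 days into November 2030.
Total: 3 + 28 + 31 + 30 + 31 + 30 + 31 + 31 + 30 + 31 + 2 = 278.

278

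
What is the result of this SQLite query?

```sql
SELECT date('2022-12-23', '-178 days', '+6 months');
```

Applying '-178 days' to 2022-12-23: counting 178 days back gives 2022-06-28.
Adding +6 months to 2022-06-28 gives 2022-12-28.

2022-12-28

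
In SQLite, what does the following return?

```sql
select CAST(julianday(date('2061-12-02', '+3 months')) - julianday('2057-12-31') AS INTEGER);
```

Adding +3 months to 2061-12-02 gives 2062-03-02.
0 days remain in December 2057 after the 31st (31 − 31).
Full months from January 2058 through February 2062 contribute their day counts.
Then 2 days into March 2062.
Total: 0 + 31 + 28 + 31 + 30 + 31 + 30 + 31 + 31 + 30 + 31 + 30 + 31 + 31 + 28 + 31 + 30 + 31 + 30 + 31 + 31 + 30 + 31 + 30 + 31 + 31 + 29 + 31 + 30 + 31 + 30 + 31 + 31 + 30 + 31 + 30 + 31 + 31 + 28 + 31 + 30 + 31 + 30 + 31 + 31 + 30 + 31 + 30 + 31 + 31 + 28 + 2 = 1522.

1522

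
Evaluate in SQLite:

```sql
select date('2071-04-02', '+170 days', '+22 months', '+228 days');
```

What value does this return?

2074-03-04

Applying '+170 days' to 2071-04-02: counting 170 days forward gives 2071-09-19.
Adding +22 months to 2071-09-19 gives 2073-07-19.
Applying '+228 days' to 2073-07-19: counting 228 days forward gives 2074-03-04.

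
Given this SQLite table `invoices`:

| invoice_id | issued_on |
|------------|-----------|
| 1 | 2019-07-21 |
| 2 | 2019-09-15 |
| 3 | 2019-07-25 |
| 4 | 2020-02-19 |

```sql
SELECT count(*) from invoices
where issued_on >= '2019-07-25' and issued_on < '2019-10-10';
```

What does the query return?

Rows in [2019-07-25, 2019-10-10): 2019-09-15, 2019-07-25 → 2 rows.

2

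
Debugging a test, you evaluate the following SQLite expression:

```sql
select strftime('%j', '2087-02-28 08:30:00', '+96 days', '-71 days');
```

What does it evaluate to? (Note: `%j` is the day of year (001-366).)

First apply '+96 days', '-71 days': 2087-02-28 08:30:00 → 2087-03-25 08:30:00.
Day-of-year for 2087-03-25: days since 2087-01-01 inclusive = 84, zero-padded to 084.

084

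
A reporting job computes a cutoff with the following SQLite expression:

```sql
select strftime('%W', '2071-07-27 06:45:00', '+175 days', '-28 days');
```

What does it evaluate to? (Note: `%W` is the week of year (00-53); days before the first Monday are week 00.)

First apply '+175 days', '-28 days': 2071-07-27 06:45:00 → 2071-12-21 06:45:00.
2071-12-21 is a Monday. SQLite's %W counts Mondays since the year started; the result is 51.

51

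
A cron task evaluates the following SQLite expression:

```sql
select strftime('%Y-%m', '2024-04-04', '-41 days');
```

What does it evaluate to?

First apply '-41 days': 2024-04-04 → 2024-02-23.
`%Y-%m` extracts the year-month: 2024-02.

2024-02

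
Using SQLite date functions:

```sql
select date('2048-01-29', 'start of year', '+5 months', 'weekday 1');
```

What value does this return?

2048-06-01

`start of year` rewinds 2048-01-29 to 2048-01-01.
Adding +5 months to 2048-01-01 gives 2048-06-01.
`weekday 1` advances to the next Monday; 2048-06-01 is already a Monday, so it stays at 2048-06-01.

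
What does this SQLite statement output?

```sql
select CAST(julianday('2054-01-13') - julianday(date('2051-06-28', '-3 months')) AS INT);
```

Adding -3 months to 2051-06-28 gives 2051-03-28.
3 days remain in March 2051 after the 28th (31 − 28).
Full months from April 2051 through December 2053 contribute their day counts.
Then 13 days into January 2054.
Total: 3 + 30 + 31 + 30 + 31 + 31 + 30 + 31 + 30 + 31 + 31 + 29 + 31 + 30 + 31 + 30 + 31 + 31 + 30 + 31 + 30 + 31 + 31 + 28 + 31 + 30 + 31 + 30 + 31 + 31 + 30 + 31 + 30 + 31 + 13 = 1022.

1022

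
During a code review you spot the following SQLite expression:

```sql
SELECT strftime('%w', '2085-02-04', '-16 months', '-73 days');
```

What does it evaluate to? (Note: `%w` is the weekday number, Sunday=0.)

5

First apply '-16 months', '-73 days': 2085-02-04 → 2083-07-23.
2083-07-23 is a Friday; with Sunday=0 that is 5.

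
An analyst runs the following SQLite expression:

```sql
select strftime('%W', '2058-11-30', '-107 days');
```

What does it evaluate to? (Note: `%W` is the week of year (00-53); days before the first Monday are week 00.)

First apply '-107 days': 2058-11-30 → 2058-08-15.
2058-08-15 is a Thursday. SQLite's %W counts Mondays since the year started; the result is 32.

32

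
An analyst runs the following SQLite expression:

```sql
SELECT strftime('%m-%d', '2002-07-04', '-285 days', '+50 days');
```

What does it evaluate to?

First apply '-285 days', '+50 days': 2002-07-04 → 2001-11-11.
`%m-%d` extracts the month-day: 11-11.

11-11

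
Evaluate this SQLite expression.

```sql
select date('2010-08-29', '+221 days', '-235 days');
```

2010-08-15

Applying '+221 days' to 2010-08-29: counting 221 days forward gives 2011-04-07.
Applying '-235 days' to 2011-04-07: counting 235 days back gives 2010-08-15.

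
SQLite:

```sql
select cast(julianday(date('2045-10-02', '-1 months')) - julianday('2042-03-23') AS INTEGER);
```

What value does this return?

1259

Adding -1 month to 2045-10-02 gives 2045-09-02.
8 days remain in March 2042 after the 23rd (31 − 23).
Full months from April 2042 through August 2045 contribute their day counts.
Then 2 days into September 2045.
Total: 8 + 30 + 31 + 30 + 31 + 31 + 30 + 31 + 30 + 31 + 31 + 28 + 31 + 30 + 31 + 30 + 31 + 31 + 30 + 31 + 30 + 31 + 31 + 29 + 31 + 30 + 31 + 30 + 31 + 31 + 30 + 31 + 30 + 31 + 31 + 28 + 31 + 30 + 31 + 30 + 31 + 31 + 2 = 1259.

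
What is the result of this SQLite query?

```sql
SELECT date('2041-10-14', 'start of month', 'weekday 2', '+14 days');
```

2041-10-15

`start of month` rewinds 2041-10-14 to 2041-10-01.
`weekday 2` advances to the next Tuesday; 2041-10-01 is already a Tuesday, so it stays at 2041-10-01.
Advancing 14 more days within October lands on 2041-10-15.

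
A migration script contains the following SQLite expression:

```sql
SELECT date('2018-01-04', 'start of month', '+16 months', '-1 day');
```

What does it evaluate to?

2019-04-30

`start of month` rewinds 2018-01-04 to 2018-01-01.
Adding +16 months to 2018-01-01 gives 2019-05-01.
Going back 1 day from 2019-05-01 reaches 2019-04-30 (last day of April, 30 days).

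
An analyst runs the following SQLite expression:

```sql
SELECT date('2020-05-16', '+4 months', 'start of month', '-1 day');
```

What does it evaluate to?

Adding +4 months to 2020-05-16 gives 2020-09-16.
`start of month` rewinds 2020-09-16 to 2020-09-01.
Going back 1 day from 2020-09-01 reaches 2020-08-31 (last day of August, 31 days).

2020-08-31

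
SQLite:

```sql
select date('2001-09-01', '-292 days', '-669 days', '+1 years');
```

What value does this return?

Applying '-292 days' to 2001-09-01: counting 292 days back gives 2000-11-13.
Applying '-669 days' to 2000-11-13: counting 669 days back gives 1999-01-14.
Adding +1 year to 1999-01-14 gives 2000-01-14.

2000-01-14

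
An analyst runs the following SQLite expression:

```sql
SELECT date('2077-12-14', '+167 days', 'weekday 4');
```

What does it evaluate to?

Applying '+167 days' to 2077-12-14: counting 167 days forward gives 2078-05-30.
`weekday 4` advances to the next Thursday; 2078-05-30 is a Monday, so it moves forward to 2078-06-02.

2078-06-02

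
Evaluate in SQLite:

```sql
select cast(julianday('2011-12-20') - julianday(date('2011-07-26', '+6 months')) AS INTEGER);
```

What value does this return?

Adding +6 months to 2011-07-26 gives 2012-01-26.
11 days remain in December 2011 after the 20th (31 − 20).
Then 26 days into January 2012.
Total: 11 + 26 = 37.
The subtraction is earlier − later, so the result is −37 → -37.

-37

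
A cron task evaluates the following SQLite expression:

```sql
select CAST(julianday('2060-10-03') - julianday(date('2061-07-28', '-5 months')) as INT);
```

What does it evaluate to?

Adding -5 months to 2061-07-28 gives 2061-02-28.
28 days remain in October 2060 after the 3rd (31 − 3).
November 2060: 30 days.
December 2060: 31 days.
January 2061: 31 days.
Then 28 days into February 2061.
Total: 28 + 30 + 31 + 31 + 28 = 148.
The subtraction is earlier − later, so the result is −148 → -148.

-148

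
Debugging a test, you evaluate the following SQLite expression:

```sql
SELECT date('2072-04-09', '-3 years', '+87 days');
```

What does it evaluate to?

Adding -3 years to 2072-04-09 gives 2069-04-09.
Applying '+87 days' to 2069-04-09: counting 87 days forward gives 2069-07-05.

2069-07-05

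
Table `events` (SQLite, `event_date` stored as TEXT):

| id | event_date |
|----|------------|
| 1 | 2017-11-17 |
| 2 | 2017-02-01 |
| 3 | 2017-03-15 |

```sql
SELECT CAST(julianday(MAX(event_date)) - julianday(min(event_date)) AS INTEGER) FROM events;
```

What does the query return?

289

MIN = 2017-02-01, MAX = 2017-11-17.
27 days remain in February 2017 after the 1st (28 − 1).
Full months from March 2017 through October 2017 contribute their day counts.
Then 17 days into November 2017.
Total: 27 + 31 + 30 + 31 + 30 + 31 + 31 + 30 + 31 + 17 = 289.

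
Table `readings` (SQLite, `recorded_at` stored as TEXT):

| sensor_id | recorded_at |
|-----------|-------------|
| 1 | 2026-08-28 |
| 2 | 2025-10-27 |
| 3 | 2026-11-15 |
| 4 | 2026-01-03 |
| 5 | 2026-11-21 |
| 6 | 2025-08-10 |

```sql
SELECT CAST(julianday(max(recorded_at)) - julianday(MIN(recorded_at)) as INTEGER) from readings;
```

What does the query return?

MIN = 2025-08-10, MAX = 2026-11-21.
21 days remain in August 2025 after the 10th (31 − 10).
Full months from September 2025 through October 2026 contribute their day counts.
Then 21 days into November 2026.
Total: 21 + 30 + 31 + 30 + 31 + 31 + 28 + 31 + 30 + 31 + 30 + 31 + 31 + 30 + 31 + 21 = 468.

468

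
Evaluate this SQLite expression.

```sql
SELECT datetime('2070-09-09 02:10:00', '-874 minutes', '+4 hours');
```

874 minutes = 14h 34m; -874 minutes from 2070-09-09 02:10:00 is 2070-09-08 11:36:00 (crosses midnight).
+4 hours from 2070-09-08 11:36:00 is 2070-09-08 15:36:00.

2070-09-08 15:36:00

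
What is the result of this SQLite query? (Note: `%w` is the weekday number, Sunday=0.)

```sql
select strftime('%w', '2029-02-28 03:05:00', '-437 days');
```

First apply '-437 days': 2029-02-28 03:05:00 → 2027-12-19 03:05:00.
2027-12-19 is a Sunday; with Sunday=0 that is 0.

0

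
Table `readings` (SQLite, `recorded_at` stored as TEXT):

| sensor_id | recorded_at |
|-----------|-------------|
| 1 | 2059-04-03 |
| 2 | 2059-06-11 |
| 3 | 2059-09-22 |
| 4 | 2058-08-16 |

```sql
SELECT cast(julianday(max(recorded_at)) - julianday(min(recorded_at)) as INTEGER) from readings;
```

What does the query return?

402

MIN = 2058-08-16, MAX = 2059-09-22.
15 days remain in August 2058 after the 16th (31 − 16).
Full months from September 2058 through August 2059 contribute their day counts.
Then 22 days into September 2059.
Total: 15 + 30 + 31 + 30 + 31 + 31 + 28 + 31 + 30 + 31 + 30 + 31 + 31 + 22 = 402.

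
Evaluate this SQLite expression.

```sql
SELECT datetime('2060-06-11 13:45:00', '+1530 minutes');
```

2060-06-12 15:15:00

1530 minutes = 25h 30m; +1530 minutes from 2060-06-11 13:45:00 is 2060-06-12 15:15:00 (crosses midnight).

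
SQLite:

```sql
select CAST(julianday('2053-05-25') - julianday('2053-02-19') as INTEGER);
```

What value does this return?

95

9 days remain in February 2053 after the 19th (28 − 19).
March 2053: 31 days.
April 2053: 30 days.
Then 25 days into May 2053.
Total: 9 + 31 + 30 + 25 = 95.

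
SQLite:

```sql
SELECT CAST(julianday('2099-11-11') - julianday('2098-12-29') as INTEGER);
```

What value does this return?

317

2 days remain in December 2098 after the 29th (31 − 29).
Full months from January 2099 through October 2099 contribute their day counts.
Then 11 days into November 2099.
Total: 2 + 31 + 28 + 31 + 30 + 31 + 30 + 31 + 31 + 30 + 31 + 11 = 317.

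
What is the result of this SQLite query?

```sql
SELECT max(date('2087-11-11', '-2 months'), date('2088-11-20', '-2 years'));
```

date('2087-11-11', '-2 months') → 2087-09-11.
date('2088-11-20', '-2 years') → 2086-11-20.
Later of the two is 2087-09-11.

2087-09-11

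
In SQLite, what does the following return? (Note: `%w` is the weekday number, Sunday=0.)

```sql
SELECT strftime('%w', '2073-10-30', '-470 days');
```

0

First apply '-470 days': 2073-10-30 → 2072-07-17.
2072-07-17 is a Sunday; with Sunday=0 that is 0.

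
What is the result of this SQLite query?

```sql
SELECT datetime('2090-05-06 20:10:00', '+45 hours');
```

+45 hours from 2090-05-06 20:10:00 is 2090-05-08 17:10:00 (crosses midnight).

2090-05-08 17:10:00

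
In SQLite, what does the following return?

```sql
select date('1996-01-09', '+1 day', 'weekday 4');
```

1996-01-11

Advancing 1 more day within January lands on 1996-01-10.
`weekday 4` advances to the next Thursday; 1996-01-10 is a Wednesday, so it moves forward to 1996-01-11.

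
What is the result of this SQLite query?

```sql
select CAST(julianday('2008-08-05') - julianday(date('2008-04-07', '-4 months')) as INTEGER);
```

Adding -4 months to 2008-04-07 gives 2007-12-07.
24 days remain in December 2007 after the 7th (31 − 7).
Full months from January 2008 through July 2008 contribute their day counts.
Then 5 days into August 2008.
Total: 24 + 31 + 29 + 31 + 30 + 31 + 30 + 31 + 5 = 242.

242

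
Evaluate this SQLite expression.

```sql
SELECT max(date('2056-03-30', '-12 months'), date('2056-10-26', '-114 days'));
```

2056-07-04

date('2056-03-30', '-12 months') → 2055-03-30.
date('2056-10-26', '-114 days') → 2056-07-04.
Later of the two is 2056-07-04.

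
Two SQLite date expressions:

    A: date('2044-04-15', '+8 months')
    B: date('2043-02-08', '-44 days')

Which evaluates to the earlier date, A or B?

A = 2044-12-15.
B = 2042-12-26.
B is earlier.

B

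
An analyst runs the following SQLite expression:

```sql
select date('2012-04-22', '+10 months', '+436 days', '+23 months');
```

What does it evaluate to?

Adding +10 months to 2012-04-22 gives 2013-02-22.
Applying '+436 days' to 2013-02-22: counting 436 days forward gives 2014-05-04.
Adding +23 months to 2014-05-04 gives 2016-04-04.

2016-04-04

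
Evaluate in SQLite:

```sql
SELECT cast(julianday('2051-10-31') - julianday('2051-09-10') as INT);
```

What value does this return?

51

20 days remain in September 2051 after the 10th (30 − 10).
Then 31 days into October 2051.
Total: 20 + 31 = 51.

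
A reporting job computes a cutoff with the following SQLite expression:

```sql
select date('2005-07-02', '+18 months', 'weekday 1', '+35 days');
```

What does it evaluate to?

Adding +18 months to 2005-07-02 gives 2007-01-02.
`weekday 1` advances to the next Monday; 2007-01-02 is a Tuesday, so it moves forward to 2007-01-08.
January 2007 has 31 days; 23 remain after the 8th, so 24 days reach 2007-02-01.
Advancing 11 more days within February lands on 2007-02-12.

2007-02-12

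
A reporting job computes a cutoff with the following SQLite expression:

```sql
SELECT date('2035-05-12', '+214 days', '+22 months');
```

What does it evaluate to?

Applying '+214 days' to 2035-05-12: counting 214 days forward gives 2035-12-12.
Adding +22 months to 2035-12-12 gives 2037-10-12.

2037-10-12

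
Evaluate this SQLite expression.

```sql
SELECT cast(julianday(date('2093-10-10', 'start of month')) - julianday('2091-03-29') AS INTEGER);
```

917

`start of month` rewinds 2093-10-10 to 2093-10-01.
2 days remain in March 2091 after the 29th (31 − 29).
Full months from April 2091 through September 2093 contribute their day counts.
Then 1 day into October 2093.
Total: 2 + 30 + 31 + 30 + 31 + 31 + 30 + 31 + 30 + 31 + 31 + 29 + 31 + 30 + 31 + 30 + 31 + 31 + 30 + 31 + 30 + 31 + 31 + 28 + 31 + 30 + 31 + 30 + 31 + 31 + 30 + 1 = 917.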